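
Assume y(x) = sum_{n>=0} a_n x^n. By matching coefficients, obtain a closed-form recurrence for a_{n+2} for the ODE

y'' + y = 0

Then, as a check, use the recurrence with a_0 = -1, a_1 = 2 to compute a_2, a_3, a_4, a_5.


Substitute y = sum_n a_n x^n into y'' + (const) y = 0.
y''(x) = sum_{n>=0} (n+2)(n+1) a_{n+2} x^n.
The ODE becomes sum_n [(n+2)(n+1) a_{n+2} + 1 a_n] x^n = 0.
Setting each coefficient to zero gives the recurrence:
  (n+2)(n+1) a_{n+2} + 1 a_n = 0,
  a_{n+2} = -1 / ((n+1)(n+2)) a_n.

Check with a_0 = -1, a_1 = 2 (apply the recurrence for n = 0, 1, 2, 3): a_0 = -1, a_1 = 2, a_2 = 1/2, a_3 = -1/3, a_4 = -1/24, a_5 = 1/60.

a_{n+2} = -1/((n+1)(n+2)) * a_n; check: a_0 = -1, a_1 = 2, a_2 = 1/2, a_3 = -1/3, a_4 = -1/24, a_5 = 1/60


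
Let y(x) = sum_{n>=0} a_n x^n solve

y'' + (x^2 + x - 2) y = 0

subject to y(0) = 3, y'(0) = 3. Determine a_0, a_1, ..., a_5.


Ansatz: y(x) = sum_{n>=0} a_n x^n, so y'(x) = sum_{n>=1} n a_n x^(n-1) and y''(x) = sum_{n>=2} n(n-1) a_n x^(n-2).
Substitute into P(x) y'' + Q(x) y' + R(x) y = 0 with P(x) = 1, Q(x) = 0, R(x) = x^2 + x - 2, and match powers of x.
Initial conditions: a_0 = 3, a_1 = 3.
Setting the coefficient of each power of x to zero and solving order by order (substituting the coefficients already found):
  x^0: 2 a_2 - 2 a_0 = 0  ->  2 a_2 = 2 a_0 = 6  ->  a_2 = 3
  x^1: 6 a_3 - 2 a_1 + a_0 = 0  ->  6 a_3 = 2 a_1 - a_0 = 3  ->  a_3 = 1/2
  x^2: 12 a_4 - 2 a_2 + a_1 + a_0 = 0  ->  12 a_4 = 2 a_2 - a_1 - a_0 = 0  ->  a_4 = 0
  x^3: 20 a_5 - 2 a_3 + a_2 + a_1 = 0  ->  20 a_5 = 2 a_3 - a_2 - a_1 = -5  ->  a_5 = -1/4
Truncated series: y(x) = 3 + 3 x + 3 x^2 + (1/2) x^3 - (1/4) x^5 + O(x^6).

a_0 = 3; a_1 = 3; a_2 = 3; a_3 = 1/2; a_4 = 0; a_5 = -1/4


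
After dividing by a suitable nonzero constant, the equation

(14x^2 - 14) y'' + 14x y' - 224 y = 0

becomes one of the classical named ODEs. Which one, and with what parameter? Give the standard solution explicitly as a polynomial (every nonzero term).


All three coefficients share the factor -14; dividing through by -14 gives  (1 - x^2) y'' - x y' + 16 y = 0.
This matches the Chebyshev equation (1 - x^2) y'' - x y' + n^2 y = 0 (note the -x y' term, not -2x y') with n^2 = 16, so n = 4; the polynomial solution is T_4(x).
With y = sum_k a_k x^k, matching x^k gives (k+2)(k+1) a_{k+2} = (k^2 - n^2) a_k = (k - 4)(k + 4) a_k. The right side vanishes at k = 4, so the series with the parity of 4 terminates at degree 4.
Standard normalization: leading coefficient of T_n is 2^(n-1), so a_4 = 2^3 = 8. Work downward with a_k = (k+1)(k+2) a_{k+2} / ((k - 4)(k + 4)):
  a_2 = (3)(4)(8) / ((2 - 4)(2 + 4)) = 96/(-12) = -8
  a_0 = (1)(2)(-8) / ((0 - 4)(0 + 4)) = -16/(-16) = 1
Hence T_4(x) = 8 x^4 - 8 x^2 + 1.

T_4(x); series = 8 x^4 - 8 x^2 + 1


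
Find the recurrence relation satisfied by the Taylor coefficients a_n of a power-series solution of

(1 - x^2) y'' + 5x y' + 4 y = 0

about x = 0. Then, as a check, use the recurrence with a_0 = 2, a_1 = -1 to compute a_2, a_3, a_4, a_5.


Substitute y = sum_n a_n x^n.
(1 - 1 x^2) y'' contributes (n+2)(n+1) a_{n+2} - n(n-1) a_n at x^n.
5 x y'(x) contributes 5 n a_n at x^n.
4 y(x) contributes 4 a_n at x^n.
Matching x^n: (n+2)(n+1) a_{n+2} + (-n(n-1) + 5 n + 4) a_n = 0.
Thus a_{n+2} = (n(n-1) - 5 n - 4) / ((n+1)(n+2)) * a_n.

Check with a_0 = 2, a_1 = -1 (apply the recurrence for n = 0, 1, 2, 3): a_0 = 2, a_1 = -1, a_2 = -4, a_3 = 3/2, a_4 = 4, a_5 = -39/40.

a_(n+2) = (n(n-1) - 5 n - 4) / ((n+1)(n+2)) * a_n; check: a_0 = 2, a_1 = -1, a_2 = -4, a_3 = 3/2, a_4 = 4, a_5 = -39/40


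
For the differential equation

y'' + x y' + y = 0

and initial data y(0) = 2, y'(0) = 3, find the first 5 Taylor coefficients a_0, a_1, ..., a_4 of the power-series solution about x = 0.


Ansatz: y(x) = sum_{n>=0} a_n x^n, so y'(x) = sum_{n>=1} n a_n x^(n-1) and y''(x) = sum_{n>=2} n(n-1) a_n x^(n-2).
Substitute into P(x) y'' + Q(x) y' + R(x) y = 0 with P(x) = 1, Q(x) = x, R(x) = 1, and match powers of x.
Initial conditions: a_0 = 2, a_1 = 3.
Setting the coefficient of each power of x to zero and solving order by order (substituting the coefficients already found):
  x^0: 2 a_2 + a_0 = 0  ->  2 a_2 = -a_0 = -2  ->  a_2 = -1
  x^1: 6 a_3 + 2 a_1 = 0  ->  6 a_3 = -2 a_1 = -6  ->  a_3 = -1
  x^2: 12 a_4 + 3 a_2 = 0  ->  12 a_4 = -3 a_2 = 3  ->  a_4 = 1/4
Truncated series: y(x) = 2 + 3 x - x^2 - x^3 + (1/4) x^4 + O(x^5).

a_0 = 2; a_1 = 3; a_2 = -1; a_3 = -1; a_4 = 1/4


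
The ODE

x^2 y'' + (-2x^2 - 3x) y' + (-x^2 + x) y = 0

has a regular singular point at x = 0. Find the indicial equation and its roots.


Divide by x^2 to reach normal form y'' + P_1(x) y' + P_2(x) y = 0 with P_1(x) = -2 - 3/x and P_2(x) = -1 + 1/x.
x = 0 is a singular point because the y'-coefficient -2 - 3/x has a pole at x = 0 and the y-coefficient -1 + 1/x has a pole at x = 0.
It is a regular singular point because x P_1(x) = p(x) = -2x - 3 and x^2 P_2(x) = q(x) = -x^2 + x are polynomials, hence analytic at x = 0.
p(0) = -3,  q(0) = 0.
Indicial equation: r(r-1) + p(0) r + q(0) = 0, i.e. r^2 + (p(0) - 1) r + q(0) = 0, i.e. r^2 - 4 r = 0.
Discriminant: (-4)^2 - 4(0) = 16, so r = (4 ± 4)/2.
Solving: r_1 = 4, r_2 = 0.

indicial: r^2 - 4 r = 0; roots r_1 = 4, r_2 = 0


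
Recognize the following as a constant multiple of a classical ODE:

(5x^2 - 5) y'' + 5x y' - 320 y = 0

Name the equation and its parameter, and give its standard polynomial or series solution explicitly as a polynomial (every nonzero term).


All three coefficients share the factor -5; dividing through by -5 gives  (1 - x^2) y'' - x y' + 64 y = 0.
This matches the Chebyshev equation (1 - x^2) y'' - x y' + n^2 y = 0 (note the -x y' term, not -2x y') with n^2 = 64, so n = 8; the polynomial solution is T_8(x).
With y = sum_k a_k x^k, matching x^k gives (k+2)(k+1) a_{k+2} = (k^2 - n^2) a_k = (k - 8)(k + 8) a_k. The right side vanishes at k = 8, so the series with the parity of 8 terminates at degree 8.
Standard normalization: leading coefficient of T_n is 2^(n-1), so a_8 = 2^7 = 128. Work downward with a_k = (k+1)(k+2) a_{k+2} / ((k - 8)(k + 8)):
  a_6 = (7)(8)(128) / ((6 - 8)(6 + 8)) = 7168/(-28) = -256
  a_4 = (5)(6)(-256) / ((4 - 8)(4 + 8)) = -7680/(-48) = 160
  a_2 = (3)(4)(160) / ((2 - 8)(2 + 8)) = 1920/(-60) = -32
  a_0 = (1)(2)(-32) / ((0 - 8)(0 + 8)) = -64/(-64) = 1
Hence T_8(x) = 128 x^8 - 256 x^6 + 160 x^4 - 32 x^2 + 1.

T_8(x); series = 128 x^8 - 256 x^6 + 160 x^4 - 32 x^2 + 1


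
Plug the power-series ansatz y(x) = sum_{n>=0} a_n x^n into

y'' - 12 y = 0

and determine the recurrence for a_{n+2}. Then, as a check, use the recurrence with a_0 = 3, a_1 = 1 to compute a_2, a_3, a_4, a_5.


Substitute y = sum_n a_n x^n into y'' + (const) y = 0.
y''(x) = sum_{n>=0} (n+2)(n+1) a_{n+2} x^n.
The ODE becomes sum_n [(n+2)(n+1) a_{n+2} - 12 a_n] x^n = 0.
Setting each coefficient to zero gives the recurrence:
  (n+2)(n+1) a_{n+2} - 12 a_n = 0,
  a_{n+2} = 12 / ((n+1)(n+2)) a_n.

Check with a_0 = 3, a_1 = 1 (apply the recurrence for n = 0, 1, 2, 3): a_0 = 3, a_1 = 1, a_2 = 18, a_3 = 2, a_4 = 18, a_5 = 6/5.

a_{n+2} = 12/((n+1)(n+2)) * a_n; check: a_0 = 3, a_1 = 1, a_2 = 18, a_3 = 2, a_4 = 18, a_5 = 6/5


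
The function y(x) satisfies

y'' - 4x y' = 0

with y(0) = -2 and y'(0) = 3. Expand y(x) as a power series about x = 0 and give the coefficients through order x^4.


Ansatz: y(x) = sum_{n>=0} a_n x^n, so y'(x) = sum_{n>=1} n a_n x^(n-1) and y''(x) = sum_{n>=2} n(n-1) a_n x^(n-2).
Substitute into P(x) y'' + Q(x) y' + R(x) y = 0 with P(x) = 1, Q(x) = -4x, R(x) = 0, and match powers of x.
Initial conditions: a_0 = -2, a_1 = 3.
Setting the coefficient of each power of x to zero and solving order by order (substituting the coefficients already found):
  x^0: 2 a_2 = 0  ->  a_2 = 0
  x^1: 6 a_3 - 4 a_1 = 0  ->  6 a_3 = 4 a_1 = 12  ->  a_3 = 2
  x^2: 12 a_4 - 8 a_2 = 0  ->  12 a_4 = 8 a_2 = 0  ->  a_4 = 0
Truncated series: y(x) = -2 + 3 x + 2 x^3 + O(x^5).

a_0 = -2; a_1 = 3; a_2 = 0; a_3 = 2; a_4 = 0


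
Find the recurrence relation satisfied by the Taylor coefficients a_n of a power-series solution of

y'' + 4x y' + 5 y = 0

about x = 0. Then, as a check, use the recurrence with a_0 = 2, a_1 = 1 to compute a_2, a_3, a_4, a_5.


Substitute y = sum_n a_n x^n.
y''(x) has coefficient (n+2)(n+1) a_{n+2} at x^n;
4 x y'(x) has coefficient 4 n a_n at x^n (shift);
5 y(x) has coefficient 5 a_n at x^n.
Matching x^n: (n+2)(n+1) a_{n+2} + (4n + 5) a_n = 0.
Thus a_{n+2} = (-4n - 5) / ((n+1)(n+2)) * a_n.

Check with a_0 = 2, a_1 = 1 (apply the recurrence for n = 0, 1, 2, 3): a_0 = 2, a_1 = 1, a_2 = -5, a_3 = -3/2, a_4 = 65/12, a_5 = 51/40.

a_(n+2) = (-4n - 5) / ((n+1)(n+2)) * a_n; check: a_0 = 2, a_1 = 1, a_2 = -5, a_3 = -3/2, a_4 = 65/12, a_5 = 51/40


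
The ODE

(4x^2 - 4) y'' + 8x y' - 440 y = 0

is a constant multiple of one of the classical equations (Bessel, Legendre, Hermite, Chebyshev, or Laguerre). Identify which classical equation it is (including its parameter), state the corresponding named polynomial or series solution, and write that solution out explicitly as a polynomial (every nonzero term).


All three coefficients share the factor -4; dividing through by -4 gives  (1 - x^2) y'' - 2x y' + 110 y = 0.
This matches the Legendre equation (1 - x^2) y'' - 2x y' + n(n+1) y = 0 (note the -2x y' term) with n(n+1) = 110, so n = 10; the polynomial solution is P_10(x).
With y = sum_k a_k x^k, matching x^k gives (k+2)(k+1) a_{k+2} = [k(k+1) - n(n+1)] a_k = (k - 10)(k + 11) a_k. The right side vanishes at k = 10, so the series with the parity of 10 terminates at degree 10.
Standard normalization (P_n(1) = 1): leading coefficient (2n)!/(2^n (n!)^2) = 2432902008176640000/(1024*13168189440000) = 46189/256, so a_10 = 46189/256. Work downward with a_k = (k+1)(k+2) a_{k+2} / ((k - 10)(k + 11)):
  a_8 = (9)(10)(46189/256) / ((8 - 10)(8 + 11)) = (2078505/128)/(-38) = -109395/256
  a_6 = (7)(8)(-109395/256) / ((6 - 10)(6 + 11)) = (-765765/32)/(-68) = 45045/128
  a_4 = (5)(6)(45045/128) / ((4 - 10)(4 + 11)) = (675675/64)/(-90) = -15015/128
  a_2 = (3)(4)(-15015/128) / ((2 - 10)(2 + 11)) = (-45045/32)/(-104) = 3465/256
  a_0 = (1)(2)(3465/256) / ((0 - 10)(0 + 11)) = (3465/128)/(-110) = -63/256
Hence P_10(x) = 46189 x^10/256 - 109395 x^8/256 + 45045 x^6/128 - 15015 x^4/128 + 3465 x^2/256 - 63/256.

P_10(x); series = 46189 x^10/256 - 109395 x^8/256 + 45045 x^6/128 - 15015 x^4/128 + 3465 x^2/256 - 63/256


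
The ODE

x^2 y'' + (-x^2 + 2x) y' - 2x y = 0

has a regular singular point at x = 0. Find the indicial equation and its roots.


Divide by x^2 to reach normal form y'' + P_1(x) y' + P_2(x) y = 0 with P_1(x) = -1 + 2/x and P_2(x) = -2/x.
x = 0 is a singular point because the y'-coefficient -1 + 2/x has a pole at x = 0 and the y-coefficient -2/x has a pole at x = 0.
It is a regular singular point because x P_1(x) = p(x) = 2 - x and x^2 P_2(x) = q(x) = -2x are polynomials, hence analytic at x = 0.
p(0) = 2,  q(0) = 0.
Indicial equation: r(r-1) + p(0) r + q(0) = 0, i.e. r^2 + (p(0) - 1) r + q(0) = 0, i.e. r^2 + 1 r = 0.
Discriminant: (1)^2 - 4(0) = 1, so r = (-1 ± 1)/2.
Solving: r_1 = 0, r_2 = -1.

indicial: r^2 + 1 r = 0; roots r_1 = 0, r_2 = -1


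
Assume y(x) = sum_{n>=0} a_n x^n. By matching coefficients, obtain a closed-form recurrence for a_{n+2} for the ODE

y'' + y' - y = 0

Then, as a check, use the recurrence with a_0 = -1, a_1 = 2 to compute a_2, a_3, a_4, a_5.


Substitute y = sum_n a_n x^n.
y''(x) has coefficient (n+2)(n+1) a_{n+2} at x^n;
y'(x) has coefficient (n+1) a_{n+1} at x^n;
-y(x) has coefficient -1 a_n at x^n.
Matching x^n: (n+2)(n+1) a_{n+2} + (n+1) a_{n+1} - 1 a_n = 0.
Thus a_{n+2} = [-(n+1) a_{n+1} + 1 a_n] / ((n+1)(n+2)).

Check with a_0 = -1, a_1 = 2 (apply the recurrence for n = 0, 1, 2, 3): a_0 = -1, a_1 = 2, a_2 = -3/2, a_3 = 5/6, a_4 = -1/3, a_5 = 13/120.

a_(n+2) = [-(n+1) a_(n+1) + 1 a_n] / ((n+1)(n+2)); check: a_0 = -1, a_1 = 2, a_2 = -3/2, a_3 = 5/6, a_4 = -1/3, a_5 = 13/120


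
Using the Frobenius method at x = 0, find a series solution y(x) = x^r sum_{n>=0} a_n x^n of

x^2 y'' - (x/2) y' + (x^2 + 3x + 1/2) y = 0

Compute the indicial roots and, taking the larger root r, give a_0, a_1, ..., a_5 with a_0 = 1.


Write in Frobenius form y'' + (p(x)/x) y' + (q(x)/x^2) y = 0:
  p(x) = -1/2,  q(x) = x^2 + 3x + 1/2.
Indicial equation: r(r-1) + (-1/2) r + (1/2) = 0 -> roots r_1 = 1, r_2 = 1/2.
Take r = r_1 = 1. Let y(x) = x^r sum_{n>=0} a_n x^n with a_0 = 1.
Substitute y = x^r sum a_n x^n and match x^{r+n}. The recurrence is
  D(n) a_n + 3 a_{n-1} + 1 a_{n-2} = 0,  where D(n) = (r+n)(r+n-1) + (-1/2)(r+n) + (1/2).
  a_n = [-3 a_{n-1} - 1 a_{n-2}] / D(n).
Since the indicial polynomial factors as (r - r_1)(r - r_2), D(n) = (r_1 + n - r_1)(r_1 + n - r_2) = n(n + 1/2).
Evaluating step by step (a_0 = 1):
  n = 1: D(1) = 1(1 + 1/2) = 3/2; numerator = -3(1) = -3; a_1 = (-3)/(3/2) = -2
  n = 2: D(2) = 2(2 + 1/2) = 5; numerator = -3(-2) - 1(1) = 5; a_2 = (5)/(5) = 1
  n = 3: D(3) = 3(3 + 1/2) = 21/2; numerator = -3(1) - 1(-2) = -1; a_3 = (-1)/(21/2) = -2/21
  n = 4: D(4) = 4(4 + 1/2) = 18; numerator = -3(-2/21) - 1(1) = -5/7; a_4 = (-5/7)/(18) = -5/126
  n = 5: D(5) = 5(5 + 1/2) = 55/2; numerator = -3(-5/126) - 1(-2/21) = 3/14; a_5 = (3/14)/(55/2) = 3/385

r = 1; a_0 = 1; a_1 = -2; a_2 = 1; a_3 = -2/21; a_4 = -5/126; a_5 = 3/385


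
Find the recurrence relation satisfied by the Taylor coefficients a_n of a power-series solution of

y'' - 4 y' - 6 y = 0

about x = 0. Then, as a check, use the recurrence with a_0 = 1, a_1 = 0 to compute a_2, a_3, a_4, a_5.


Substitute y = sum_n a_n x^n.
y''(x) has coefficient (n+2)(n+1) a_{n+2} at x^n;
-4 y'(x) has coefficient -4 (n+1) a_{n+1} at x^n;
-6 y(x) has coefficient -6 a_n at x^n.
Matching x^n: (n+2)(n+1) a_{n+2} - 4 (n+1) a_{n+1} - 6 a_n = 0.
Thus a_{n+2} = [4 (n+1) a_{n+1} + 6 a_n] / ((n+1)(n+2)).

Check with a_0 = 1, a_1 = 0 (apply the recurrence for n = 0, 1, 2, 3): a_0 = 1, a_1 = 0, a_2 = 3, a_3 = 4, a_4 = 11/2, a_5 = 28/5.

a_(n+2) = [4 (n+1) a_(n+1) + 6 a_n] / ((n+1)(n+2)); check: a_0 = 1, a_1 = 0, a_2 = 3, a_3 = 4, a_4 = 11/2, a_5 = 28/5


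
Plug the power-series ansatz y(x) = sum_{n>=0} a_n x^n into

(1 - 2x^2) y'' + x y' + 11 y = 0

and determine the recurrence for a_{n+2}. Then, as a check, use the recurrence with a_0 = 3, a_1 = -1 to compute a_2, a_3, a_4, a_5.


Substitute y = sum_n a_n x^n.
(1 - 2 x^2) y'' contributes (n+2)(n+1) a_{n+2} - 2 n(n-1) a_n at x^n.
x y'(x) contributes n a_n at x^n.
11 y(x) contributes 11 a_n at x^n.
Matching x^n: (n+2)(n+1) a_{n+2} + (-2 n(n-1) + n + 11) a_n = 0.
Thus a_{n+2} = (2 n(n-1) - n - 11) / ((n+1)(n+2)) * a_n.

Check with a_0 = 3, a_1 = -1 (apply the recurrence for n = 0, 1, 2, 3): a_0 = 3, a_1 = -1, a_2 = -33/2, a_3 = 2, a_4 = 99/8, a_5 = -1/5.

a_(n+2) = (2 n(n-1) - n - 11) / ((n+1)(n+2)) * a_n; check: a_0 = 3, a_1 = -1, a_2 = -33/2, a_3 = 2, a_4 = 99/8, a_5 = -1/5


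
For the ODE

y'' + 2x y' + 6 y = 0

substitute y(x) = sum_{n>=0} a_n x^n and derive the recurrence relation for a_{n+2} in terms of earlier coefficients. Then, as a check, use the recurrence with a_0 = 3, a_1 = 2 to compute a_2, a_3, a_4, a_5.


Substitute y = sum_n a_n x^n.
y''(x) has coefficient (n+2)(n+1) a_{n+2} at x^n;
2 x y'(x) has coefficient 2 n a_n at x^n (shift);
6 y(x) has coefficient 6 a_n at x^n.
Matching x^n: (n+2)(n+1) a_{n+2} + (2n + 6) a_n = 0.
Thus a_{n+2} = (-2n - 6) / ((n+1)(n+2)) * a_n.

Check with a_0 = 3, a_1 = 2 (apply the recurrence for n = 0, 1, 2, 3): a_0 = 3, a_1 = 2, a_2 = -9, a_3 = -8/3, a_4 = 15/2, a_5 = 8/5.

a_(n+2) = (-2n - 6) / ((n+1)(n+2)) * a_n; check: a_0 = 3, a_1 = 2, a_2 = -9, a_3 = -8/3, a_4 = 15/2, a_5 = 8/5


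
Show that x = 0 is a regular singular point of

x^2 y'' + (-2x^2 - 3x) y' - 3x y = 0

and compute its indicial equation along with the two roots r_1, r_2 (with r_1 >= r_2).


Divide by x^2 to reach normal form y'' + P_1(x) y' + P_2(x) y = 0 with P_1(x) = -2 - 3/x and P_2(x) = -3/x.
x = 0 is a singular point because the y'-coefficient -2 - 3/x has a pole at x = 0 and the y-coefficient -3/x has a pole at x = 0.
It is a regular singular point because x P_1(x) = p(x) = -2x - 3 and x^2 P_2(x) = q(x) = -3x are polynomials, hence analytic at x = 0.
p(0) = -3,  q(0) = 0.
Indicial equation: r(r-1) + p(0) r + q(0) = 0, i.e. r^2 + (p(0) - 1) r + q(0) = 0, i.e. r^2 - 4 r = 0.
Discriminant: (-4)^2 - 4(0) = 16, so r = (4 ± 4)/2.
Solving: r_1 = 4, r_2 = 0.

indicial: r^2 - 4 r = 0; roots r_1 = 4, r_2 = 0


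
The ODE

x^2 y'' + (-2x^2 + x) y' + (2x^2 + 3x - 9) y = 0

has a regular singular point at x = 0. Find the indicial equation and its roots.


Divide by x^2 to reach normal form y'' + P_1(x) y' + P_2(x) y = 0 with P_1(x) = -2 + 1/x and P_2(x) = 2 + 3/x - 9/x^2.
x = 0 is a singular point because the y'-coefficient -2 + 1/x has a pole at x = 0 and the y-coefficient 2 + 3/x - 9/x^2 has a pole at x = 0.
It is a regular singular point because x P_1(x) = p(x) = 1 - 2x and x^2 P_2(x) = q(x) = 2x^2 + 3x - 9 are polynomials, hence analytic at x = 0.
p(0) = 1,  q(0) = -9.
Indicial equation: r(r-1) + p(0) r + q(0) = 0, i.e. r^2 + (p(0) - 1) r + q(0) = 0, i.e. r^2 - 9 = 0.
Discriminant: (0)^2 - 4(-9) = 36, so r = (0 ± 6)/2.
Solving: r_1 = 3, r_2 = -3.

indicial: r^2 - 9 = 0; roots r_1 = 3, r_2 = -3


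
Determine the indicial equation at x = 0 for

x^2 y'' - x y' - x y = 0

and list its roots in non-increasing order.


Divide by x^2 to reach normal form y'' + P_1(x) y' + P_2(x) y = 0 with P_1(x) = -1/x and P_2(x) = -1/x.
x = 0 is a singular point because the y'-coefficient -1/x has a pole at x = 0 and the y-coefficient -1/x has a pole at x = 0.
It is a regular singular point because x P_1(x) = p(x) = -1 and x^2 P_2(x) = q(x) = -x are polynomials, hence analytic at x = 0.
p(0) = -1,  q(0) = 0.
Indicial equation: r(r-1) + p(0) r + q(0) = 0, i.e. r^2 + (p(0) - 1) r + q(0) = 0, i.e. r^2 - 2 r = 0.
Discriminant: (-2)^2 - 4(0) = 4, so r = (2 ± 2)/2.
Solving: r_1 = 2, r_2 = 0.

indicial: r^2 - 2 r = 0; roots r_1 = 2, r_2 = 0


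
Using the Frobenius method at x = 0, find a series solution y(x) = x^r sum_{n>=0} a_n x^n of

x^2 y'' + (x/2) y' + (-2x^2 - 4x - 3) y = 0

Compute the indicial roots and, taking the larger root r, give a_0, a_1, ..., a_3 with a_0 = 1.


Write in Frobenius form y'' + (p(x)/x) y' + (q(x)/x^2) y = 0:
  p(x) = 1/2,  q(x) = -2x^2 - 4x - 3.
Indicial equation: r(r-1) + (1/2) r + (-3) = 0 -> roots r_1 = 2, r_2 = -3/2.
Take r = r_1 = 2. Let y(x) = x^r sum_{n>=0} a_n x^n with a_0 = 1.
Substitute y = x^r sum a_n x^n and match x^{r+n}. The recurrence is
  D(n) a_n - 4 a_{n-1} - 2 a_{n-2} = 0,  where D(n) = (r+n)(r+n-1) + (1/2)(r+n) + (-3).
  a_n = [4 a_{n-1} + 2 a_{n-2}] / D(n).
Since the indicial polynomial factors as (r - r_1)(r - r_2), D(n) = (r_1 + n - r_1)(r_1 + n - r_2) = n(n + 7/2).
Evaluating step by step (a_0 = 1):
  n = 1: D(1) = 1(1 + 7/2) = 9/2; numerator = 4(1) = 4; a_1 = (4)/(9/2) = 8/9
  n = 2: D(2) = 2(2 + 7/2) = 11; numerator = 4(8/9) + 2(1) = 50/9; a_2 = (50/9)/(11) = 50/99
  n = 3: D(3) = 3(3 + 7/2) = 39/2; numerator = 4(50/99) + 2(8/9) = 376/99; a_3 = (376/99)/(39/2) = 752/3861

r = 2; a_0 = 1; a_1 = 8/9; a_2 = 50/99; a_3 = 752/3861


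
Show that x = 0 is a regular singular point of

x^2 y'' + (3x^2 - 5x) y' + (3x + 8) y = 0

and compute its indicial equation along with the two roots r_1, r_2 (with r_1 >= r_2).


Divide by x^2 to reach normal form y'' + P_1(x) y' + P_2(x) y = 0 with P_1(x) = 3 - 5/x and P_2(x) = 3/x + 8/x^2.
x = 0 is a singular point because the y'-coefficient 3 - 5/x has a pole at x = 0 and the y-coefficient 3/x + 8/x^2 has a pole at x = 0.
It is a regular singular point because x P_1(x) = p(x) = 3x - 5 and x^2 P_2(x) = q(x) = 3x + 8 are polynomials, hence analytic at x = 0.
p(0) = -5,  q(0) = 8.
Indicial equation: r(r-1) + p(0) r + q(0) = 0, i.e. r^2 + (p(0) - 1) r + q(0) = 0, i.e. r^2 - 6 r + 8 = 0.
Discriminant: (-6)^2 - 4(8) = 4, so r = (6 ± 2)/2.
Solving: r_1 = 4, r_2 = 2.

indicial: r^2 - 6 r + 8 = 0; roots r_1 = 4, r_2 = 2


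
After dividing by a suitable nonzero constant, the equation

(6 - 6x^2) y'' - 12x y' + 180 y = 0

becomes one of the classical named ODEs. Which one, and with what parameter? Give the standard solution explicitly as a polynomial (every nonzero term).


All three coefficients share the factor 6; dividing through by 6 gives  (1 - x^2) y'' - 2x y' + 30 y = 0.
This matches the Legendre equation (1 - x^2) y'' - 2x y' + n(n+1) y = 0 (note the -2x y' term) with n(n+1) = 30, so n = 5; the polynomial solution is P_5(x).
With y = sum_k a_k x^k, matching x^k gives (k+2)(k+1) a_{k+2} = [k(k+1) - n(n+1)] a_k = (k - 5)(k + 6) a_k. The right side vanishes at k = 5, so the series with the parity of 5 terminates at degree 5.
Standard normalization (P_n(1) = 1): leading coefficient (2n)!/(2^n (n!)^2) = 3628800/(32*14400) = 63/8, so a_5 = 63/8. Work downward with a_k = (k+1)(k+2) a_{k+2} / ((k - 5)(k + 6)):
  a_3 = (4)(5)(63/8) / ((3 - 5)(3 + 6)) = (315/2)/(-18) = -35/4
  a_1 = (2)(3)(-35/4) / ((1 - 5)(1 + 6)) = (-105/2)/(-28) = 15/8
Hence P_5(x) = 63 x^5/8 - 35 x^3/4 + 15 x/8.

P_5(x); series = 63 x^5/8 - 35 x^3/4 + 15 x/8


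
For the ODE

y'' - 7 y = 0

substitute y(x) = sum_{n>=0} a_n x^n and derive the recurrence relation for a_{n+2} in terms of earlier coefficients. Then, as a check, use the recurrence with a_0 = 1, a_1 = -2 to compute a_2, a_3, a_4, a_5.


Substitute y = sum_n a_n x^n into y'' + (const) y = 0.
y''(x) = sum_{n>=0} (n+2)(n+1) a_{n+2} x^n.
The ODE becomes sum_n [(n+2)(n+1) a_{n+2} - 7 a_n] x^n = 0.
Setting each coefficient to zero gives the recurrence:
  (n+2)(n+1) a_{n+2} - 7 a_n = 0,
  a_{n+2} = 7 / ((n+1)(n+2)) a_n.

Check with a_0 = 1, a_1 = -2 (apply the recurrence for n = 0, 1, 2, 3): a_0 = 1, a_1 = -2, a_2 = 7/2, a_3 = -7/3, a_4 = 49/24, a_5 = -49/60.

a_{n+2} = 7/((n+1)(n+2)) * a_n; check: a_0 = 1, a_1 = -2, a_2 = 7/2, a_3 = -7/3, a_4 = 49/24, a_5 = -49/60


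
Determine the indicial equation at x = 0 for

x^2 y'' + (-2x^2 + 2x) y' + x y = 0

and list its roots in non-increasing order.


Divide by x^2 to reach normal form y'' + P_1(x) y' + P_2(x) y = 0 with P_1(x) = -2 + 2/x and P_2(x) = 1/x.
x = 0 is a singular point because the y'-coefficient -2 + 2/x has a pole at x = 0 and the y-coefficient 1/x has a pole at x = 0.
It is a regular singular point because x P_1(x) = p(x) = 2 - 2x and x^2 P_2(x) = q(x) = x are polynomials, hence analytic at x = 0.
p(0) = 2,  q(0) = 0.
Indicial equation: r(r-1) + p(0) r + q(0) = 0, i.e. r^2 + (p(0) - 1) r + q(0) = 0, i.e. r^2 + 1 r = 0.
Discriminant: (1)^2 - 4(0) = 1, so r = (-1 ± 1)/2.
Solving: r_1 = 0, r_2 = -1.

indicial: r^2 + 1 r = 0; roots r_1 = 0, r_2 = -1


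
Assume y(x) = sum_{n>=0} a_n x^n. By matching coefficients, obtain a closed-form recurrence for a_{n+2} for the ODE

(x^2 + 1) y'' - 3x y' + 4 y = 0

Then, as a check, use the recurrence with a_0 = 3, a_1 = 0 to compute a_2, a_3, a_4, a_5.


Substitute y = sum_n a_n x^n.
(1 + 1 x^2) y'' contributes (n+2)(n+1) a_{n+2} + n(n-1) a_n at x^n.
-3 x y'(x) contributes -3 n a_n at x^n.
4 y(x) contributes 4 a_n at x^n.
Matching x^n: (n+2)(n+1) a_{n+2} + (n(n-1) - 3 n + 4) a_n = 0.
Thus a_{n+2} = (-n(n-1) + 3 n - 4) / ((n+1)(n+2)) * a_n.

Check with a_0 = 3, a_1 = 0 (apply the recurrence for n = 0, 1, 2, 3): a_0 = 3, a_1 = 0, a_2 = -6, a_3 = 0, a_4 = 0, a_5 = 0.

a_(n+2) = (-n(n-1) + 3 n - 4) / ((n+1)(n+2)) * a_n; check: a_0 = 3, a_1 = 0, a_2 = -6, a_3 = 0, a_4 = 0, a_5 = 0


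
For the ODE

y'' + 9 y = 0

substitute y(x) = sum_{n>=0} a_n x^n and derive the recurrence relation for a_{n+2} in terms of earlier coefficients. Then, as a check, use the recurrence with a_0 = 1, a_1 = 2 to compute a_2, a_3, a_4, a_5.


Substitute y = sum_n a_n x^n into y'' + (const) y = 0.
y''(x) = sum_{n>=0} (n+2)(n+1) a_{n+2} x^n.
The ODE becomes sum_n [(n+2)(n+1) a_{n+2} + 9 a_n] x^n = 0.
Setting each coefficient to zero gives the recurrence:
  (n+2)(n+1) a_{n+2} + 9 a_n = 0,
  a_{n+2} = -9 / ((n+1)(n+2)) a_n.

Check with a_0 = 1, a_1 = 2 (apply the recurrence for n = 0, 1, 2, 3): a_0 = 1, a_1 = 2, a_2 = -9/2, a_3 = -3, a_4 = 27/8, a_5 = 27/20.

a_{n+2} = -9/((n+1)(n+2)) * a_n; check: a_0 = 1, a_1 = 2, a_2 = -9/2, a_3 = -3, a_4 = 27/8, a_5 = 27/20


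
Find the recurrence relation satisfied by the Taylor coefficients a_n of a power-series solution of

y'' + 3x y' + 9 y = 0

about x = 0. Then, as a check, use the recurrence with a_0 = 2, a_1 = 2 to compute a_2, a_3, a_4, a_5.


Substitute y = sum_n a_n x^n.
y''(x) has coefficient (n+2)(n+1) a_{n+2} at x^n;
3 x y'(x) has coefficient 3 n a_n at x^n (shift);
9 y(x) has coefficient 9 a_n at x^n.
Matching x^n: (n+2)(n+1) a_{n+2} + (3n + 9) a_n = 0.
Thus a_{n+2} = (-3n - 9) / ((n+1)(n+2)) * a_n.

Check with a_0 = 2, a_1 = 2 (apply the recurrence for n = 0, 1, 2, 3): a_0 = 2, a_1 = 2, a_2 = -9, a_3 = -4, a_4 = 45/4, a_5 = 18/5.

a_(n+2) = (-3n - 9) / ((n+1)(n+2)) * a_n; check: a_0 = 2, a_1 = 2, a_2 = -9, a_3 = -4, a_4 = 45/4, a_5 = 18/5


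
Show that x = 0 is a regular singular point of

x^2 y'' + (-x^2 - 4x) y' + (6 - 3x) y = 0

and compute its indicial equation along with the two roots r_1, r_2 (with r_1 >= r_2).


Divide by x^2 to reach normal form y'' + P_1(x) y' + P_2(x) y = 0 with P_1(x) = -1 - 4/x and P_2(x) = -3/x + 6/x^2.
x = 0 is a singular point because the y'-coefficient -1 - 4/x has a pole at x = 0 and the y-coefficient -3/x + 6/x^2 has a pole at x = 0.
It is a regular singular point because x P_1(x) = p(x) = -x - 4 and x^2 P_2(x) = q(x) = 6 - 3x are polynomials, hence analytic at x = 0.
p(0) = -4,  q(0) = 6.
Indicial equation: r(r-1) + p(0) r + q(0) = 0, i.e. r^2 + (p(0) - 1) r + q(0) = 0, i.e. r^2 - 5 r + 6 = 0.
Discriminant: (-5)^2 - 4(6) = 1, so r = (5 ± 1)/2.
Solving: r_1 = 3, r_2 = 2.

indicial: r^2 - 5 r + 6 = 0; roots r_1 = 3, r_2 = 2


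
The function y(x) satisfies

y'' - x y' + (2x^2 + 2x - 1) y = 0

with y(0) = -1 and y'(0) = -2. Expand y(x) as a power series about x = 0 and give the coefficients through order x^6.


Ansatz: y(x) = sum_{n>=0} a_n x^n, so y'(x) = sum_{n>=1} n a_n x^(n-1) and y''(x) = sum_{n>=2} n(n-1) a_n x^(n-2).
Substitute into P(x) y'' + Q(x) y' + R(x) y = 0 with P(x) = 1, Q(x) = -x, R(x) = 2x^2 + 2x - 1, and match powers of x.
Initial conditions: a_0 = -1, a_1 = -2.
Setting the coefficient of each power of x to zero and solving order by order (substituting the coefficients already found):
  x^0: 2 a_2 - a_0 = 0  ->  2 a_2 = a_0 = -1  ->  a_2 = -1/2
  x^1: 6 a_3 - 2 a_1 + 2 a_0 = 0  ->  6 a_3 = 2 a_1 - 2 a_0 = -2  ->  a_3 = -1/3
  x^2: 12 a_4 - 3 a_2 + 2 a_1 + 2 a_0 = 0  ->  12 a_4 = 3 a_2 - 2 a_1 - 2 a_0 = 9/2  ->  a_4 = 3/8
  x^3: 20 a_5 - 4 a_3 + 2 a_2 + 2 a_1 = 0  ->  20 a_5 = 4 a_3 - 2 a_2 - 2 a_1 = 11/3  ->  a_5 = 11/60
  x^4: 30 a_6 - 5 a_4 + 2 a_3 + 2 a_2 = 0  ->  30 a_6 = 5 a_4 - 2 a_3 - 2 a_2 = 85/24  ->  a_6 = 17/144
Truncated series: y(x) = -1 - 2 x - (1/2) x^2 - (1/3) x^3 + (3/8) x^4 + (11/60) x^5 + (17/144) x^6 + O(x^7).

a_0 = -1; a_1 = -2; a_2 = -1/2; a_3 = -1/3; a_4 = 3/8; a_5 = 11/60; a_6 = 17/144


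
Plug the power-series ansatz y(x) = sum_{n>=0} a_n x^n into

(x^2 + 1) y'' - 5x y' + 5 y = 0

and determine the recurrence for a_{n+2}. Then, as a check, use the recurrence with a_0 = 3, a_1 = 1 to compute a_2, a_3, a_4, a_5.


Substitute y = sum_n a_n x^n.
(1 + 1 x^2) y'' contributes (n+2)(n+1) a_{n+2} + n(n-1) a_n at x^n.
-5 x y'(x) contributes -5 n a_n at x^n.
5 y(x) contributes 5 a_n at x^n.
Matching x^n: (n+2)(n+1) a_{n+2} + (n(n-1) - 5 n + 5) a_n = 0.
Thus a_{n+2} = (-n(n-1) + 5 n - 5) / ((n+1)(n+2)) * a_n.

Check with a_0 = 3, a_1 = 1 (apply the recurrence for n = 0, 1, 2, 3): a_0 = 3, a_1 = 1, a_2 = -15/2, a_3 = 0, a_4 = -15/8, a_5 = 0.

a_(n+2) = (-n(n-1) + 5 n - 5) / ((n+1)(n+2)) * a_n; check: a_0 = 3, a_1 = 1, a_2 = -15/2, a_3 = 0, a_4 = -15/8, a_5 = 0


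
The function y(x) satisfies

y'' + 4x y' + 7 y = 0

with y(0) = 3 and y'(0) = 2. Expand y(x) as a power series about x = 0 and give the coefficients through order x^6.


Ansatz: y(x) = sum_{n>=0} a_n x^n, so y'(x) = sum_{n>=1} n a_n x^(n-1) and y''(x) = sum_{n>=2} n(n-1) a_n x^(n-2).
Substitute into P(x) y'' + Q(x) y' + R(x) y = 0 with P(x) = 1, Q(x) = 4x, R(x) = 7, and match powers of x.
Initial conditions: a_0 = 3, a_1 = 2.
Setting the coefficient of each power of x to zero and solving order by order (substituting the coefficients already found):
  x^0: 2 a_2 + 7 a_0 = 0  ->  2 a_2 = -7 a_0 = -21  ->  a_2 = -21/2
  x^1: 6 a_3 + 11 a_1 = 0  ->  6 a_3 = -11 a_1 = -22  ->  a_3 = -11/3
  x^2: 12 a_4 + 15 a_2 = 0  ->  12 a_4 = -15 a_2 = 315/2  ->  a_4 = 105/8
  x^3: 20 a_5 + 19 a_3 = 0  ->  20 a_5 = -19 a_3 = 209/3  ->  a_5 = 209/60
  x^4: 30 a_6 + 23 a_4 = 0  ->  30 a_6 = -23 a_4 = -2415/8  ->  a_6 = -161/16
Truncated series: y(x) = 3 + 2 x - (21/2) x^2 - (11/3) x^3 + (105/8) x^4 + (209/60) x^5 - (161/16) x^6 + O(x^7).

a_0 = 3; a_1 = 2; a_2 = -21/2; a_3 = -11/3; a_4 = 105/8; a_5 = 209/60; a_6 = -161/16


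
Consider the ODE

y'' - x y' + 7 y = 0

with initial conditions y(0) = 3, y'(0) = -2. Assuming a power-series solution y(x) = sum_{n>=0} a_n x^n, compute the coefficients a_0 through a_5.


Ansatz: y(x) = sum_{n>=0} a_n x^n, so y'(x) = sum_{n>=1} n a_n x^(n-1) and y''(x) = sum_{n>=2} n(n-1) a_n x^(n-2).
Substitute into P(x) y'' + Q(x) y' + R(x) y = 0 with P(x) = 1, Q(x) = -x, R(x) = 7, and match powers of x.
Initial conditions: a_0 = 3, a_1 = -2.
Setting the coefficient of each power of x to zero and solving order by order (substituting the coefficients already found):
  x^0: 2 a_2 + 7 a_0 = 0  ->  2 a_2 = -7 a_0 = -21  ->  a_2 = -21/2
  x^1: 6 a_3 + 6 a_1 = 0  ->  6 a_3 = -6 a_1 = 12  ->  a_3 = 2
  x^2: 12 a_4 + 5 a_2 = 0  ->  12 a_4 = -5 a_2 = 105/2  ->  a_4 = 35/8
  x^3: 20 a_5 + 4 a_3 = 0  ->  20 a_5 = -4 a_3 = -8  ->  a_5 = -2/5
Truncated series: y(x) = 3 - 2 x - (21/2) x^2 + 2 x^3 + (35/8) x^4 - (2/5) x^5 + O(x^6).

a_0 = 3; a_1 = -2; a_2 = -21/2; a_3 = 2; a_4 = 35/8; a_5 = -2/5


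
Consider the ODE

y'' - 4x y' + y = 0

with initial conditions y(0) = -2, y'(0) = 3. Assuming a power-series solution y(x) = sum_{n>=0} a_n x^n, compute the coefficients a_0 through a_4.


Ansatz: y(x) = sum_{n>=0} a_n x^n, so y'(x) = sum_{n>=1} n a_n x^(n-1) and y''(x) = sum_{n>=2} n(n-1) a_n x^(n-2).
Substitute into P(x) y'' + Q(x) y' + R(x) y = 0 with P(x) = 1, Q(x) = -4x, R(x) = 1, and match powers of x.
Initial conditions: a_0 = -2, a_1 = 3.
Setting the coefficient of each power of x to zero and solving order by order (substituting the coefficients already found):
  x^0: 2 a_2 + a_0 = 0  ->  2 a_2 = -a_0 = 2  ->  a_2 = 1
  x^1: 6 a_3 - 3 a_1 = 0  ->  6 a_3 = 3 a_1 = 9  ->  a_3 = 3/2
  x^2: 12 a_4 - 7 a_2 = 0  ->  12 a_4 = 7 a_2 = 7  ->  a_4 = 7/12
Truncated series: y(x) = -2 + 3 x + x^2 + (3/2) x^3 + (7/12) x^4 + O(x^5).

a_0 = -2; a_1 = 3; a_2 = 1; a_3 = 3/2; a_4 = 7/12


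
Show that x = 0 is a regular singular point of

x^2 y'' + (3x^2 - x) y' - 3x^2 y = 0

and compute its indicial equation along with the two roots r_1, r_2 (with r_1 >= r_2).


Divide by x^2 to reach normal form y'' + P_1(x) y' + P_2(x) y = 0 with P_1(x) = 3 - 1/x and P_2(x) = -3.
x = 0 is a singular point because the y'-coefficient 3 - 1/x has a pole at x = 0.
It is a regular singular point because x P_1(x) = p(x) = 3x - 1 and x^2 P_2(x) = q(x) = -3x^2 are polynomials, hence analytic at x = 0.
p(0) = -1,  q(0) = 0.
Indicial equation: r(r-1) + p(0) r + q(0) = 0, i.e. r^2 + (p(0) - 1) r + q(0) = 0, i.e. r^2 - 2 r = 0.
Discriminant: (-2)^2 - 4(0) = 4, so r = (2 ± 2)/2.
Solving: r_1 = 2, r_2 = 0.

indicial: r^2 - 2 r = 0; roots r_1 = 2, r_2 = 0


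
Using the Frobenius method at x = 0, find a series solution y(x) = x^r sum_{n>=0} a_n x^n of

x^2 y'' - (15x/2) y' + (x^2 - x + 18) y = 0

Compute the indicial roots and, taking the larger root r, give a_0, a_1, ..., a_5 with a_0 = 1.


Write in Frobenius form y'' + (p(x)/x) y' + (q(x)/x^2) y = 0:
  p(x) = -15/2,  q(x) = x^2 - x + 18.
Indicial equation: r(r-1) + (-15/2) r + (18) = 0 -> roots r_1 = 9/2, r_2 = 4.
Take r = r_1 = 9/2. Let y(x) = x^r sum_{n>=0} a_n x^n with a_0 = 1.
Substitute y = x^r sum a_n x^n and match x^{r+n}. The recurrence is
  D(n) a_n - 1 a_{n-1} + 1 a_{n-2} = 0,  where D(n) = (r+n)(r+n-1) + (-15/2)(r+n) + (18).
  a_n = [1 a_{n-1} - 1 a_{n-2}] / D(n).
Since the indicial polynomial factors as (r - r_1)(r - r_2), D(n) = (r_1 + n - r_1)(r_1 + n - r_2) = n(n + 1/2).
Evaluating step by step (a_0 = 1):
  n = 1: D(1) = 1(1 + 1/2) = 3/2; numerator = 1(1) = 1; a_1 = (1)/(3/2) = 2/3
  n = 2: D(2) = 2(2 + 1/2) = 5; numerator = 1(2/3) - 1(1) = -1/3; a_2 = (-1/3)/(5) = -1/15
  n = 3: D(3) = 3(3 + 1/2) = 21/2; numerator = 1(-1/15) - 1(2/3) = -11/15; a_3 = (-11/15)/(21/2) = -22/315
  n = 4: D(4) = 4(4 + 1/2) = 18; numerator = 1(-22/315) - 1(-1/15) = -1/315; a_4 = (-1/315)/(18) = -1/5670
  n = 5: D(5) = 5(5 + 1/2) = 55/2; numerator = 1(-1/5670) - 1(-22/315) = 79/1134; a_5 = (79/1134)/(55/2) = 79/31185

r = 9/2; a_0 = 1; a_1 = 2/3; a_2 = -1/15; a_3 = -22/315; a_4 = -1/5670; a_5 = 79/31185


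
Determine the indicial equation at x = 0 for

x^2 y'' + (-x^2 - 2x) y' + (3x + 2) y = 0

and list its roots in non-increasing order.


Divide by x^2 to reach normal form y'' + P_1(x) y' + P_2(x) y = 0 with P_1(x) = -1 - 2/x and P_2(x) = 3/x + 2/x^2.
x = 0 is a singular point because the y'-coefficient -1 - 2/x has a pole at x = 0 and the y-coefficient 3/x + 2/x^2 has a pole at x = 0.
It is a regular singular point because x P_1(x) = p(x) = -x - 2 and x^2 P_2(x) = q(x) = 3x + 2 are polynomials, hence analytic at x = 0.
p(0) = -2,  q(0) = 2.
Indicial equation: r(r-1) + p(0) r + q(0) = 0, i.e. r^2 + (p(0) - 1) r + q(0) = 0, i.e. r^2 - 3 r + 2 = 0.
Discriminant: (-3)^2 - 4(2) = 1, so r = (3 ± 1)/2.
Solving: r_1 = 2, r_2 = 1.

indicial: r^2 - 3 r + 2 = 0; roots r_1 = 2, r_2 = 1


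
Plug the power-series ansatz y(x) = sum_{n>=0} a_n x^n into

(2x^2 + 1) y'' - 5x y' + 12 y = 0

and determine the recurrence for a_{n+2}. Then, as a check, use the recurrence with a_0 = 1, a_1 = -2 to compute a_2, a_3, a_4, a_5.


Substitute y = sum_n a_n x^n.
(1 + 2 x^2) y'' contributes (n+2)(n+1) a_{n+2} + 2 n(n-1) a_n at x^n.
-5 x y'(x) contributes -5 n a_n at x^n.
12 y(x) contributes 12 a_n at x^n.
Matching x^n: (n+2)(n+1) a_{n+2} + (2 n(n-1) - 5 n + 12) a_n = 0.
Thus a_{n+2} = (-2 n(n-1) + 5 n - 12) / ((n+1)(n+2)) * a_n.

Check with a_0 = 1, a_1 = -2 (apply the recurrence for n = 0, 1, 2, 3): a_0 = 1, a_1 = -2, a_2 = -6, a_3 = 7/3, a_4 = 3, a_5 = -21/20.

a_(n+2) = (-2 n(n-1) + 5 n - 12) / ((n+1)(n+2)) * a_n; check: a_0 = 1, a_1 = -2, a_2 = -6, a_3 = 7/3, a_4 = 3, a_5 = -21/20


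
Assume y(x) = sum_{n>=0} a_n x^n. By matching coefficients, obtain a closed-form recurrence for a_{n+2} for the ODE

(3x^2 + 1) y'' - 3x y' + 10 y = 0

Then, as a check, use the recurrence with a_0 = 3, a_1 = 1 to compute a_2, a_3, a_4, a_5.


Substitute y = sum_n a_n x^n.
(1 + 3 x^2) y'' contributes (n+2)(n+1) a_{n+2} + 3 n(n-1) a_n at x^n.
-3 x y'(x) contributes -3 n a_n at x^n.
10 y(x) contributes 10 a_n at x^n.
Matching x^n: (n+2)(n+1) a_{n+2} + (3 n(n-1) - 3 n + 10) a_n = 0.
Thus a_{n+2} = (-3 n(n-1) + 3 n - 10) / ((n+1)(n+2)) * a_n.

Check with a_0 = 3, a_1 = 1 (apply the recurrence for n = 0, 1, 2, 3): a_0 = 3, a_1 = 1, a_2 = -15, a_3 = -7/6, a_4 = 25/2, a_5 = 133/120.

a_(n+2) = (-3 n(n-1) + 3 n - 10) / ((n+1)(n+2)) * a_n; check: a_0 = 3, a_1 = 1, a_2 = -15, a_3 = -7/6, a_4 = 25/2, a_5 = 133/120


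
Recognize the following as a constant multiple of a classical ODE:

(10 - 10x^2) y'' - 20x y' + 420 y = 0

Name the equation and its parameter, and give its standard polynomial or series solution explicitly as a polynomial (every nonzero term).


All three coefficients share the factor 10; dividing through by 10 gives  (1 - x^2) y'' - 2x y' + 42 y = 0.
This matches the Legendre equation (1 - x^2) y'' - 2x y' + n(n+1) y = 0 (note the -2x y' term) with n(n+1) = 42, so n = 6; the polynomial solution is P_6(x).
With y = sum_k a_k x^k, matching x^k gives (k+2)(k+1) a_{k+2} = [k(k+1) - n(n+1)] a_k = (k - 6)(k + 7) a_k. The right side vanishes at k = 6, so the series with the parity of 6 terminates at degree 6.
Standard normalization (P_n(1) = 1): leading coefficient (2n)!/(2^n (n!)^2) = 479001600/(64*518400) = 231/16, so a_6 = 231/16. Work downward with a_k = (k+1)(k+2) a_{k+2} / ((k - 6)(k + 7)):
  a_4 = (5)(6)(231/16) / ((4 - 6)(4 + 7)) = (3465/8)/(-22) = -315/16
  a_2 = (3)(4)(-315/16) / ((2 - 6)(2 + 7)) = (-945/4)/(-36) = 105/16
  a_0 = (1)(2)(105/16) / ((0 - 6)(0 + 7)) = (105/8)/(-42) = -5/16
Hence P_6(x) = 231 x^6/16 - 315 x^4/16 + 105 x^2/16 - 5/16.

P_6(x); series = 231 x^6/16 - 315 x^4/16 + 105 x^2/16 - 5/16


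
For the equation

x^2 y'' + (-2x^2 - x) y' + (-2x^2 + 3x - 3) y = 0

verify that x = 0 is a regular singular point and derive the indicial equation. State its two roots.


Divide by x^2 to reach normal form y'' + P_1(x) y' + P_2(x) y = 0 with P_1(x) = -2 - 1/x and P_2(x) = -2 + 3/x - 3/x^2.
x = 0 is a singular point because the y'-coefficient -2 - 1/x has a pole at x = 0 and the y-coefficient -2 + 3/x - 3/x^2 has a pole at x = 0.
It is a regular singular point because x P_1(x) = p(x) = -2x - 1 and x^2 P_2(x) = q(x) = -2x^2 + 3x - 3 are polynomials, hence analytic at x = 0.
p(0) = -1,  q(0) = -3.
Indicial equation: r(r-1) + p(0) r + q(0) = 0, i.e. r^2 + (p(0) - 1) r + q(0) = 0, i.e. r^2 - 2 r - 3 = 0.
Discriminant: (-2)^2 - 4(-3) = 16, so r = (2 ± 4)/2.
Solving: r_1 = 3, r_2 = -1.

indicial: r^2 - 2 r - 3 = 0; roots r_1 = 3, r_2 = -1


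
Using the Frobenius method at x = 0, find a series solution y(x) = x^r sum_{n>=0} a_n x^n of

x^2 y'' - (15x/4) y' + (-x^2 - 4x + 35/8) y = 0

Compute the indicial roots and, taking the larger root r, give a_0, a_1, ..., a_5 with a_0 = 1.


Write in Frobenius form y'' + (p(x)/x) y' + (q(x)/x^2) y = 0:
  p(x) = -15/4,  q(x) = -x^2 - 4x + 35/8.
Indicial equation: r(r-1) + (-15/4) r + (35/8) = 0 -> roots r_1 = 7/2, r_2 = 5/4.
Take r = r_1 = 7/2. Let y(x) = x^r sum_{n>=0} a_n x^n with a_0 = 1.
Substitute y = x^r sum a_n x^n and match x^{r+n}. The recurrence is
  D(n) a_n - 4 a_{n-1} - 1 a_{n-2} = 0,  where D(n) = (r+n)(r+n-1) + (-15/4)(r+n) + (35/8).
  a_n = [4 a_{n-1} + 1 a_{n-2}] / D(n).
Since the indicial polynomial factors as (r - r_1)(r - r_2), D(n) = (r_1 + n - r_1)(r_1 + n - r_2) = n(n + 9/4).
Evaluating step by step (a_0 = 1):
  n = 1: D(1) = 1(1 + 9/4) = 13/4; numerator = 4(1) = 4; a_1 = (4)/(13/4) = 16/13
  n = 2: D(2) = 2(2 + 9/4) = 17/2; numerator = 4(16/13) + 1(1) = 77/13; a_2 = (77/13)/(17/2) = 154/221
  n = 3: D(3) = 3(3 + 9/4) = 63/4; numerator = 4(154/221) + 1(16/13) = 888/221; a_3 = (888/221)/(63/4) = 1184/4641
  n = 4: D(4) = 4(4 + 9/4) = 25; numerator = 4(1184/4641) + 1(154/221) = 7970/4641; a_4 = (7970/4641)/(25) = 1594/23205
  n = 5: D(5) = 5(5 + 9/4) = 145/4; numerator = 4(1594/23205) + 1(1184/4641) = 12296/23205; a_5 = (12296/23205)/(145/4) = 1696/116025

r = 7/2; a_0 = 1; a_1 = 16/13; a_2 = 154/221; a_3 = 1184/4641; a_4 = 1594/23205; a_5 = 1696/116025


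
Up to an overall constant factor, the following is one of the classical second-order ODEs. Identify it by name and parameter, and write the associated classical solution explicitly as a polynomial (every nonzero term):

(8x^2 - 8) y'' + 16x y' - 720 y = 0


All three coefficients share the factor -8; dividing through by -8 gives  (1 - x^2) y'' - 2x y' + 90 y = 0.
This matches the Legendre equation (1 - x^2) y'' - 2x y' + n(n+1) y = 0 (note the -2x y' term) with n(n+1) = 90, so n = 9; the polynomial solution is P_9(x).
With y = sum_k a_k x^k, matching x^k gives (k+2)(k+1) a_{k+2} = [k(k+1) - n(n+1)] a_k = (k - 9)(k + 10) a_k. The right side vanishes at k = 9, so the series with the parity of 9 terminates at degree 9.
Standard normalization (P_n(1) = 1): leading coefficient (2n)!/(2^n (n!)^2) = 6402373705728000/(512*131681894400) = 12155/128, so a_9 = 12155/128. Work downward with a_k = (k+1)(k+2) a_{k+2} / ((k - 9)(k + 10)):
  a_7 = (8)(9)(12155/128) / ((7 - 9)(7 + 10)) = (109395/16)/(-34) = -6435/32
  a_5 = (6)(7)(-6435/32) / ((5 - 9)(5 + 10)) = (-135135/16)/(-60) = 9009/64
  a_3 = (4)(5)(9009/64) / ((3 - 9)(3 + 10)) = (45045/16)/(-78) = -1155/32
  a_1 = (2)(3)(-1155/32) / ((1 - 9)(1 + 10)) = (-3465/16)/(-88) = 315/128
Hence P_9(x) = 12155 x^9/128 - 6435 x^7/32 + 9009 x^5/64 - 1155 x^3/32 + 315 x/128.

P_9(x); series = 12155 x^9/128 - 6435 x^7/32 + 9009 x^5/64 - 1155 x^3/32 + 315 x/128


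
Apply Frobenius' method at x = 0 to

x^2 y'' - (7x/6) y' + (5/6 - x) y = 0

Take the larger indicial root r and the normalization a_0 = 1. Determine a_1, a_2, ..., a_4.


Write in Frobenius form y'' + (p(x)/x) y' + (q(x)/x^2) y = 0:
  p(x) = -7/6,  q(x) = 5/6 - x.
Indicial equation: r(r-1) + (-7/6) r + (5/6) = 0 -> roots r_1 = 5/3, r_2 = 1/2.
Take r = r_1 = 5/3. Let y(x) = x^r sum_{n>=0} a_n x^n with a_0 = 1.
Substitute y = x^r sum a_n x^n and match x^{r+n}. The recurrence is
  D(n) a_n - 1 a_{n-1} = 0,  where D(n) = (r+n)(r+n-1) + (-7/6)(r+n) + (5/6).
  a_n = 1 / D(n) * a_{n-1}.
Since the indicial polynomial factors as (r - r_1)(r - r_2), D(n) = (r_1 + n - r_1)(r_1 + n - r_2) = n(n + 7/6).
Evaluating step by step (a_0 = 1):
  n = 1: D(1) = 1(1 + 7/6) = 13/6; numerator = 1(1) = 1; a_1 = (1)/(13/6) = 6/13
  n = 2: D(2) = 2(2 + 7/6) = 19/3; numerator = 1(6/13) = 6/13; a_2 = (6/13)/(19/3) = 18/247
  n = 3: D(3) = 3(3 + 7/6) = 25/2; numerator = 1(18/247) = 18/247; a_3 = (18/247)/(25/2) = 36/6175
  n = 4: D(4) = 4(4 + 7/6) = 62/3; numerator = 1(36/6175) = 36/6175; a_4 = (36/6175)/(62/3) = 54/191425

r = 5/3; a_0 = 1; a_1 = 6/13; a_2 = 18/247; a_3 = 36/6175; a_4 = 54/191425
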